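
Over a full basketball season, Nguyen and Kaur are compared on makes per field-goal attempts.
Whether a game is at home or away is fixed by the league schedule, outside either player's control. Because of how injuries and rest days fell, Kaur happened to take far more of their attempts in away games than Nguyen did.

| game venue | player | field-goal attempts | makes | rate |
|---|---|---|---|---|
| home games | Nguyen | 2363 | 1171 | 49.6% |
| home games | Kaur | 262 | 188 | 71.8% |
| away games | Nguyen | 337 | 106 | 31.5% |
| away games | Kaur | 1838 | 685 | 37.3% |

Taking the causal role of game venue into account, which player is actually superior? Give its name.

Kaur

Since game venue is a pre-existing factor (not a product of the player) and it affects the outcome on its own, it is a confounder. The stratified rates, not the pooled rate, identify the causal effect.
Within each level — home games: 49.6% vs 71.8%; away games: 31.5% vs 37.3% — Kaur is higher every time.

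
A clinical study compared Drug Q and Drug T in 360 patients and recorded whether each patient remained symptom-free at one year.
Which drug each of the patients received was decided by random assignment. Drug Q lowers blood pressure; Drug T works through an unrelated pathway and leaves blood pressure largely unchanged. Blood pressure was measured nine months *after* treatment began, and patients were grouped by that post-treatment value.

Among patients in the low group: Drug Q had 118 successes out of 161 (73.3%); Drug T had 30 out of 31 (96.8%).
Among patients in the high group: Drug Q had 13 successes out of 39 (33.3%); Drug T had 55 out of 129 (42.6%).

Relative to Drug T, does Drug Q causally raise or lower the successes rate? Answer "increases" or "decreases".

Blood pressure lies on the pathway drug → blood pressure → outcome, so adjusting for it blocks the indirect effect. For the total causal effect of drug, use the unadjusted pooled rates.
Pooled: Drug Q 65.5% vs Drug T 53.1%; Drug Q is higher overall.

increases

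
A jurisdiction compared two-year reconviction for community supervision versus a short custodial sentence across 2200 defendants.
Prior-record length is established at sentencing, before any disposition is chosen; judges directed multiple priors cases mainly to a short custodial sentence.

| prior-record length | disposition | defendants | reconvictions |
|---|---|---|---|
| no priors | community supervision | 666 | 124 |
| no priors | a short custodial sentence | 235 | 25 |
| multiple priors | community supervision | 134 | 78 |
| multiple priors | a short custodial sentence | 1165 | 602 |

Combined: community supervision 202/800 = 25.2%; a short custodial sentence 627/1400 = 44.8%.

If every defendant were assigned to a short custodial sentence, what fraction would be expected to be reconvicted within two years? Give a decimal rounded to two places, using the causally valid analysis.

0.35

a short custodial sentence is lower inside every prior-record length stratum but community supervision is lower in aggregate. Whether to stratify depends on how prior-record length relates to the disposition.
Prior-record length satisfies the back-door criterion: it is not a descendant of the disposition, and it blocks the spurious path from disposition to outcome. Adjusting for it (i.e., using the within-prior-record length rates) gives the causal effect.
Standardising a short custodial sentence to the population prior-record length mix: 0.410·25/235 + 0.590·602/1165 = 0.349.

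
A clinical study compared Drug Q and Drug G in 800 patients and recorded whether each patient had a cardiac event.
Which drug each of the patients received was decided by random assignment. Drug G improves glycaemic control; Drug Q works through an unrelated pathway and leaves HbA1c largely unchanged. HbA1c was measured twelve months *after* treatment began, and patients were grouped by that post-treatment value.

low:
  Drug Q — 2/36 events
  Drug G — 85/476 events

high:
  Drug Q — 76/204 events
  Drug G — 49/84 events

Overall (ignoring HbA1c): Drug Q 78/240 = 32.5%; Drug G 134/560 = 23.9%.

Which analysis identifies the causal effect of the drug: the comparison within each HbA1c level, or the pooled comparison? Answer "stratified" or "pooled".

pooled

Drug Q is lower inside every HbA1c stratum but Drug G is lower in aggregate. Whether to stratify depends on how HbA1c relates to the drug.
Because the drug influences HbA1c, HbA1c is a post-treatment mediator, not a confounder. Stratifying on it would bias the estimate; the causal effect is the crude pooled difference.
Pooled: Drug Q 32.5% vs Drug G 23.9%; Drug G is lower overall.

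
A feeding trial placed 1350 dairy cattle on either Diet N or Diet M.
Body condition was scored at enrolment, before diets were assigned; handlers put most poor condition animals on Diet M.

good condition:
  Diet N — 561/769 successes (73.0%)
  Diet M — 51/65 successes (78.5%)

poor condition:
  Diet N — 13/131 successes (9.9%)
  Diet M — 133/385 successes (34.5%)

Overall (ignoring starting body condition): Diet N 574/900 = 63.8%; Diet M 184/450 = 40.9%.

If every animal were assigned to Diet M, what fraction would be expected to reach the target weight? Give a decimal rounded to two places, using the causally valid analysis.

The starting body condition-specific comparison favours Diet M throughout, but the pooled figures favour Diet N. The question is whether to condition on starting body condition.
Starting body condition differs across diets for reasons unrelated to any effect of the diet itself, and it separately predicts the outcome — a classic confounder. We must compare within starting body condition levels.
Standardising Diet M to the population starting body condition mix: 0.618·51/65 + 0.382·133/385 = 0.617.

0.62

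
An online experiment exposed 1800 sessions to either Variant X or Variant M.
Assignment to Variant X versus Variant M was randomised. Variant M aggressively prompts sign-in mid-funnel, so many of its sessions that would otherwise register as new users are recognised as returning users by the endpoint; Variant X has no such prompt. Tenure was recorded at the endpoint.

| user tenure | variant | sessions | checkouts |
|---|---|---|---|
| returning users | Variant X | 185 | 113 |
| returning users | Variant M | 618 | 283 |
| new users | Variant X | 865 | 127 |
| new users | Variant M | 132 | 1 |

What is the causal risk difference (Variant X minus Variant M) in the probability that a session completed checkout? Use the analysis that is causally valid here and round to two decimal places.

Within every user tenure level Variant X has the higher rate, yet pooled Variant M does — Simpson's reversal.
User tenure here is a post-treatment variable shaped by the variant; conditioning on it would introduce bias rather than remove it. The overall comparison is the causal one.
The causal difference is the pooled difference: 0.229 − 0.379 = -0.150.

-0.15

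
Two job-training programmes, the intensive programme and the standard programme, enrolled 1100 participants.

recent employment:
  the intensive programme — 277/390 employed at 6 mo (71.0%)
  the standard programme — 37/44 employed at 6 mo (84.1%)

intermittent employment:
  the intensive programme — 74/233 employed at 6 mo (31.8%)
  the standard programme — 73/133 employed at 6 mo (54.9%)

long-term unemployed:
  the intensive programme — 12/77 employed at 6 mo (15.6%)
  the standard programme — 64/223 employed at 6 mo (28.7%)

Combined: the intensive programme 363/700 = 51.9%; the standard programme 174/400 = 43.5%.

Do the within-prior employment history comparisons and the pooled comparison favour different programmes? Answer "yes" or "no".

Within each prior employment history level (recent employment 71.0% vs 84.1%; intermittent employment 31.8% vs 54.9%; long-term unemployed 15.6% vs 28.7%), the standard programme has the higher rate every time. Pooled: 51.9% vs 43.5% — the intensive programme has the higher rate overall. The two comparisons disagree.

yes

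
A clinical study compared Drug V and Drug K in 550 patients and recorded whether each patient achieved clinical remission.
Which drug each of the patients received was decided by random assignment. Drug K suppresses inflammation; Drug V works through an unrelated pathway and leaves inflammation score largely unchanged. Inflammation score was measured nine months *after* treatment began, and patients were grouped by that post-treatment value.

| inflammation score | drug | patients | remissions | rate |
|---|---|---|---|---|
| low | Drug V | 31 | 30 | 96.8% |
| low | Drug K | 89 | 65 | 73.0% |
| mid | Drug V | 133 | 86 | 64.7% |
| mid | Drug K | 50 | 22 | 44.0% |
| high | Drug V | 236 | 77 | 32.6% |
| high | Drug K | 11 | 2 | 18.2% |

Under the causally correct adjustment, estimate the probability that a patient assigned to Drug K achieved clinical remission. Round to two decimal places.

0.59

The distribution of inflammation score is itself part of what the drug does — it is an intermediate outcome. Holding it fixed would remove that part of the effect; the total effect is the pooled difference.
So P(outcome | do(Drug K)) is just the pooled rate for Drug K: 89/150 = 0.593.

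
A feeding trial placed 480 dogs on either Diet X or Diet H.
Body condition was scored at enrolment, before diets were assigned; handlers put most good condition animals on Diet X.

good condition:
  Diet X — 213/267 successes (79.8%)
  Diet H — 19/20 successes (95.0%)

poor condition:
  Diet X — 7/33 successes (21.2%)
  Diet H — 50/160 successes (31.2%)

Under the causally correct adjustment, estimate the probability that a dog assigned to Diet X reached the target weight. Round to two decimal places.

0.56

Starting body condition satisfies the back-door criterion: it is not a descendant of the diet, and it blocks the spurious path from diet to outcome. Adjusting for it (i.e., using the within-starting body condition rates) gives the causal effect.
Standardising Diet X to the population starting body condition mix: 0.598·213/267 + 0.402·7/33 = 0.562.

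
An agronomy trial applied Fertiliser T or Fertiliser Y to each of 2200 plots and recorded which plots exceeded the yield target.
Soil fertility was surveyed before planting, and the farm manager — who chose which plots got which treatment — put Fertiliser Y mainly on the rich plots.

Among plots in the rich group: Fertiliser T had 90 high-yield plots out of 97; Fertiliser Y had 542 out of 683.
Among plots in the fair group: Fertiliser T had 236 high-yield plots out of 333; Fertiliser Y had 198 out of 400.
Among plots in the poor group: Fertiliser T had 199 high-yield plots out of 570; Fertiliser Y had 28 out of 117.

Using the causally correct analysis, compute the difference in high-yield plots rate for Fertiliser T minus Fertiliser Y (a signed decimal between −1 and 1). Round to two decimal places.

+0.15

Nothing the fertiliser does changes soil fertility; the imbalance is an allocation artefact. With soil fertility also predicting the outcome, the pooled figure is confounded, and the within-stratum comparison is the causal one.
Adjusting over the population distribution of soil fertility: 0.355·(0.928−0.794) + 0.333·(0.709−0.495) + 0.312·(0.349−0.239) = +0.153.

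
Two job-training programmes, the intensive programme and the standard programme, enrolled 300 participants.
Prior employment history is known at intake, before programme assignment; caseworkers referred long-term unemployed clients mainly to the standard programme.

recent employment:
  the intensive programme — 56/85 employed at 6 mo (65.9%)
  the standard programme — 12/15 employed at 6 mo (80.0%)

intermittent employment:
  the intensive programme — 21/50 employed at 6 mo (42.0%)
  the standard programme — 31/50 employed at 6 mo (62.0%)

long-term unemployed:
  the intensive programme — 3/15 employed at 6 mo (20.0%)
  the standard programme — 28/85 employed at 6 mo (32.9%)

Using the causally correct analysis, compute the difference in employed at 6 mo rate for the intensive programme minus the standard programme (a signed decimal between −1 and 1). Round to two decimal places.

-0.16

Prior employment history is set before the programme has any effect — it is not caused by the programme — and it independently drives the outcome. That makes it a confounder, so the causal comparison is within prior employment history levels.
Adjusting over the population distribution of prior employment history: 0.333·(0.659−0.800) + 0.333·(0.420−0.620) + 0.333·(0.200−0.329) = -0.157.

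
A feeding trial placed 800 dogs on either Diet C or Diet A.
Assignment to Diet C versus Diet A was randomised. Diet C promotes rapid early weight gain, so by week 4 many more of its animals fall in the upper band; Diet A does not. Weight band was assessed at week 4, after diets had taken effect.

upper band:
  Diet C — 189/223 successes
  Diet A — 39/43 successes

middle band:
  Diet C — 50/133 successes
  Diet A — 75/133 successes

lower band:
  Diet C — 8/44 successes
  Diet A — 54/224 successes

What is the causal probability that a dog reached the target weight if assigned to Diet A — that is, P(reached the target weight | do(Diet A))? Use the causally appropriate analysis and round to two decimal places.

The week-4 weight band-specific comparison favours Diet A throughout, but the pooled figures favour Diet C. The question is whether to condition on week-4 weight band.
The distribution of week-4 weight band is itself part of what the diet does — it is an intermediate outcome. Holding it fixed would remove that part of the effect; the total effect is the pooled difference.
So P(outcome | do(Diet A)) is just the pooled rate for Diet A: 168/400 = 0.420.

0.42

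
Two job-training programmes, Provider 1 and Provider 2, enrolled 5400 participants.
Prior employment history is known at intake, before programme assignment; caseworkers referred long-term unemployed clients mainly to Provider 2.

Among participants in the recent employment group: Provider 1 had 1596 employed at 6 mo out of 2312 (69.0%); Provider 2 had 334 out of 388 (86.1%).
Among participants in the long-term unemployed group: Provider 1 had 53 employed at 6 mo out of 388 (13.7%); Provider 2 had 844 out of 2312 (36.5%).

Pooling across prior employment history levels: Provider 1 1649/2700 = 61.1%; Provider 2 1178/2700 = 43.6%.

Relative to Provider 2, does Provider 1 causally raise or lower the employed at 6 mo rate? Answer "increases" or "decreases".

Nothing the programme does changes prior employment history; the imbalance is an allocation artefact. With prior employment history also predicting the outcome, the pooled figure is confounded, and the within-stratum comparison is the causal one.
Within each level — recent employment: 69.0% vs 86.1%; long-term unemployed: 13.7% vs 36.5% — Provider 2 is higher every time.

decreases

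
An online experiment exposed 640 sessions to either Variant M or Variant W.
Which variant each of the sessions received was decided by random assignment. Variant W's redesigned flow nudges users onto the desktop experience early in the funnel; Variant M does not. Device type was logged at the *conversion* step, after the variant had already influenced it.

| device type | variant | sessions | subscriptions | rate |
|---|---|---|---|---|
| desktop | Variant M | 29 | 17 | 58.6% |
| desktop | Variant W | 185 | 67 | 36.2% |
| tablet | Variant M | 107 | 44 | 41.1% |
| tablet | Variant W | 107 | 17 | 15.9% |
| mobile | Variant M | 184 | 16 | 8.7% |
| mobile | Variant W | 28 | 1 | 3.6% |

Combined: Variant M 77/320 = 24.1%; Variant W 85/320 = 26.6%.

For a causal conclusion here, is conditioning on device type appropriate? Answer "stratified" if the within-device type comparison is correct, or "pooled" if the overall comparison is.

pooled

Stratifying would compare variants among sessions the variants themselves sorted into device type groups — a form of selection on an intermediate. The unconditioned pooled rates give the total causal effect.
Pooled: Variant M 24.1% vs Variant W 26.6%; Variant W is higher overall.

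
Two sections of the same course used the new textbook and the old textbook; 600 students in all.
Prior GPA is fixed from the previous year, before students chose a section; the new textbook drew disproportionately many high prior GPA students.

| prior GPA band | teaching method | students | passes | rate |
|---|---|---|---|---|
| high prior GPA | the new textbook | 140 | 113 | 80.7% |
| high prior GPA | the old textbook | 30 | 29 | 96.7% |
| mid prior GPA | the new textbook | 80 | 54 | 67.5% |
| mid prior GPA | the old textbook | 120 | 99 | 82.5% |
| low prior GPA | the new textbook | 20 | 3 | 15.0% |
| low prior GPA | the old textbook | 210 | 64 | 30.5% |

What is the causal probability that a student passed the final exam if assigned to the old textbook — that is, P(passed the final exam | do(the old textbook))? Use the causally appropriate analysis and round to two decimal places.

Prior GPA band satisfies the back-door criterion: it is not a descendant of the teaching method, and it blocks the spurious path from teaching method to outcome. Adjusting for it (i.e., using the within-prior GPA band rates) gives the causal effect.
Standardising the old textbook to the population prior GPA band mix: 0.283·29/30 + 0.333·99/120 + 0.383·64/210 = 0.666.

0.67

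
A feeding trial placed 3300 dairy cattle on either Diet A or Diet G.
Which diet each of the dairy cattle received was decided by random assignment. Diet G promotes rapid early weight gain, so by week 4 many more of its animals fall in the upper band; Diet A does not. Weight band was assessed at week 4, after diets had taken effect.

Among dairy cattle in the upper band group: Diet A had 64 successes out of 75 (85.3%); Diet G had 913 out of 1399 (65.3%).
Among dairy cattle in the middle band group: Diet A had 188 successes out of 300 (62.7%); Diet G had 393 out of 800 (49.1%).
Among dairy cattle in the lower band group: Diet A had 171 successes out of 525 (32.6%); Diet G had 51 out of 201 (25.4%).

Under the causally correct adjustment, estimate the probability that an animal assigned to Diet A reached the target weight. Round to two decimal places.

0.47

Stratifying would compare diets among dairy cattle the diets themselves sorted into week-4 weight band groups — a form of selection on an intermediate. The unconditioned pooled rates give the total causal effect.
So P(outcome | do(Diet A)) is just the pooled rate for Diet A: 423/900 = 0.470.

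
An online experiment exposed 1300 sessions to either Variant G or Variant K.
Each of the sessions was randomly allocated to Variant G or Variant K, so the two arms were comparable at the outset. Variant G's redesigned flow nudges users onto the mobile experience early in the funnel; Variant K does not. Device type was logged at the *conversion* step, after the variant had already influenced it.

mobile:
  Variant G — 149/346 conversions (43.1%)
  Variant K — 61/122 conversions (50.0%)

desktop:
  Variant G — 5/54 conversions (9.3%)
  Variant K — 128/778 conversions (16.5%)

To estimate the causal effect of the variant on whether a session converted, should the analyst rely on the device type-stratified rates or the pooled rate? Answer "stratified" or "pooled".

pooled

Within every device type level Variant K has the higher rate, yet pooled Variant G does — Simpson's reversal.
The distribution of device type is itself part of what the variant does — it is an intermediate outcome. Holding it fixed would remove that part of the effect; the total effect is the pooled difference.
Pooled: Variant G 38.5% vs Variant K 21.0%; Variant G is higher overall.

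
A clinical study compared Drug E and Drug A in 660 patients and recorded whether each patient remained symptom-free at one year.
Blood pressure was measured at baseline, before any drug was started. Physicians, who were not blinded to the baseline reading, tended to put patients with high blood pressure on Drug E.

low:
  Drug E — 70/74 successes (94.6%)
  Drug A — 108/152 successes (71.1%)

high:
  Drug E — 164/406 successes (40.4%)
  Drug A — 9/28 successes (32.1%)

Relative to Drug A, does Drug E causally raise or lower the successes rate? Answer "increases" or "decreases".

increases

Drug E is higher inside every blood pressure stratum but Drug A is higher in aggregate. Whether to stratify depends on how blood pressure relates to the drug.
The imbalance in blood pressure arose from how patients were allocated, not from anything the drug did; and blood pressure independently affects the outcome. The pooled gap is confounded — condition on blood pressure.
Within each level — low: 94.6% vs 71.1%; high: 40.4% vs 32.1% — Drug E is higher every time.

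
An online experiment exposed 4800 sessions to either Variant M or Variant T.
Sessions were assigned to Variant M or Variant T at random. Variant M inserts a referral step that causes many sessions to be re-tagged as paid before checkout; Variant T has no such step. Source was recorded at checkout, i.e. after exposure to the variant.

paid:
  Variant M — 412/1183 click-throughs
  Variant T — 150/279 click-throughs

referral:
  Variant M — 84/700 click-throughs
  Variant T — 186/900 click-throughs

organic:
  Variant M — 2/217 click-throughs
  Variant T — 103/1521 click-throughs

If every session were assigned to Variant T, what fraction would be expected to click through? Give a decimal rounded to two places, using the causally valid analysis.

0.16

The traffic source-specific comparison favours Variant T throughout, but the pooled figures favour Variant M. The question is whether to condition on traffic source.
Traffic source is recorded after the variant and is itself shifted by it — it sits on the causal path from variant to outcome. Conditioning on a mediator would strip out part of the effect we want; the pooled comparison gives the total causal effect.
So P(outcome | do(Variant T)) is just the pooled rate for Variant T: 439/2700 = 0.163.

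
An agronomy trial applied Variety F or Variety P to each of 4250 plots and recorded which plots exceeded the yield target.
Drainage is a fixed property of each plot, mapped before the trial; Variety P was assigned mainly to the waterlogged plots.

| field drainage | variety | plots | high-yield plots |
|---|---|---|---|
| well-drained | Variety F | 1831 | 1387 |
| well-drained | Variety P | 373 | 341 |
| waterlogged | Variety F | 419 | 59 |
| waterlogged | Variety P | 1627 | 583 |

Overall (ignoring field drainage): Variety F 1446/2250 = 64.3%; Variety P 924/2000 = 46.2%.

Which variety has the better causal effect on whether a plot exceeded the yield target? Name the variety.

Variety P

Here field drainage is a common cause — it drives both which variety a case falls under and the outcome. The crude comparison mixes populations; the stratum-specific rates are the causally relevant ones.
Within each level — well-drained: 75.8% vs 91.4%; waterlogged: 14.1% vs 35.8% — Variety P is higher every time.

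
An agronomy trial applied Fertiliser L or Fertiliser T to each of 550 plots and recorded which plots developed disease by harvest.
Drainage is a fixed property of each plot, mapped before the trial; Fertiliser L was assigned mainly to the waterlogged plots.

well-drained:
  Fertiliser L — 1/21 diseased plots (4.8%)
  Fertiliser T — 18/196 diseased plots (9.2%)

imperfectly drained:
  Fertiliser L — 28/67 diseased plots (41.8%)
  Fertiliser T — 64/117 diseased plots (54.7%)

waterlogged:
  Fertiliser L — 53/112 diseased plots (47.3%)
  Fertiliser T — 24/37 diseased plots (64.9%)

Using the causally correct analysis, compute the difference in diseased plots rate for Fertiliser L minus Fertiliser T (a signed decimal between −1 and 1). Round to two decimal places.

Field drainage satisfies the back-door criterion: it is not a descendant of the fertiliser, and it blocks the spurious path from fertiliser to outcome. Adjusting for it (i.e., using the within-field drainage rates) gives the causal effect.
Adjusting over the population distribution of field drainage: 0.395·(0.048−0.092) + 0.335·(0.418−0.547) + 0.271·(0.473−0.649) = -0.108.

-0.11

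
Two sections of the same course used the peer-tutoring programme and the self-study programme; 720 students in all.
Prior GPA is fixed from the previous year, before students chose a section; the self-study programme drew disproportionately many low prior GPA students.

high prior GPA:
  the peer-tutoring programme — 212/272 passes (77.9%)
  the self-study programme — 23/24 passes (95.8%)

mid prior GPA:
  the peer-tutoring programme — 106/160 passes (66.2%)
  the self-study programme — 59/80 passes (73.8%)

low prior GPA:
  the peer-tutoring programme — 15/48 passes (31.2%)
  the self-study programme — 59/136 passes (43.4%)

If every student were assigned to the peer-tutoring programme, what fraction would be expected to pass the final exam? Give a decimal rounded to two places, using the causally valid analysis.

0.62

The imbalance in prior GPA band arose from how students were allocated, not from anything the teaching method did; and prior GPA band independently affects the outcome. The pooled gap is confounded — condition on prior GPA band.
Standardising the peer-tutoring programme to the population prior GPA band mix: 0.411·212/272 + 0.333·106/160 + 0.256·15/48 = 0.621.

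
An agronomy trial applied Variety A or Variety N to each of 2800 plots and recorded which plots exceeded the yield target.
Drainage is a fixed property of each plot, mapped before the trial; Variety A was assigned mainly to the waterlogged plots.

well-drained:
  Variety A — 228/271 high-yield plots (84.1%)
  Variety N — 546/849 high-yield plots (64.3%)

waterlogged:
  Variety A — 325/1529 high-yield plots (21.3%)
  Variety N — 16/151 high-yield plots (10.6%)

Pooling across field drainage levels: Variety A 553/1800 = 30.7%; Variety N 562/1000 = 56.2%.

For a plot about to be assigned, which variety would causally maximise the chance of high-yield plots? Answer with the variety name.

The imbalance in field drainage arose from how plots were allocated, not from anything the variety did; and field drainage independently affects the outcome. The pooled gap is confounded — condition on field drainage.
Within each level — well-drained: 84.1% vs 64.3%; waterlogged: 21.3% vs 10.6% — Variety A is higher every time.

Variety A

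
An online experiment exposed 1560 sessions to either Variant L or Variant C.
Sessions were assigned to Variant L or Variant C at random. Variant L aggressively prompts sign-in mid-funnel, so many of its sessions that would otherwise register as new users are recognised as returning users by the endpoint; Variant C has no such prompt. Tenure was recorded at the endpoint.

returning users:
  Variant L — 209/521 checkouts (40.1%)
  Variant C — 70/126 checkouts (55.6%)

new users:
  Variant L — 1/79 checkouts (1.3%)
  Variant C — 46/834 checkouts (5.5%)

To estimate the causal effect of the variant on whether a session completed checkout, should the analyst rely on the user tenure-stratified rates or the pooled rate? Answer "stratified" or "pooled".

Within every user tenure level Variant C has the higher rate, yet pooled Variant L does — Simpson's reversal.
User tenure lies on the pathway variant → user tenure → outcome, so adjusting for it blocks the indirect effect. For the total causal effect of variant, use the unadjusted pooled rates.
Pooled: Variant L 35.0% vs Variant C 12.1%; Variant L is higher overall.

pooled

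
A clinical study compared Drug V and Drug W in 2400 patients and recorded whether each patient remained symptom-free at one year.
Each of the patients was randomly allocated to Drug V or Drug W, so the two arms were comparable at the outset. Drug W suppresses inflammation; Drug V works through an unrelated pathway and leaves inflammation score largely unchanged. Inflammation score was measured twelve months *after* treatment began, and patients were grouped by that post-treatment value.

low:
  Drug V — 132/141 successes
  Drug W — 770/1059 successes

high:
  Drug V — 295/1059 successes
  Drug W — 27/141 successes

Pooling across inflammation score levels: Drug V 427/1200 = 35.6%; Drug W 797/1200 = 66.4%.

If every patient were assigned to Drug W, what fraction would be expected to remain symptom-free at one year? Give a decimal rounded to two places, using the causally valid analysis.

0.66

The stratified and pooled comparisons disagree (Drug V wins within each inflammation score; Drug W wins overall), so the answer turns on the causal role of inflammation score.
Inflammation score is recorded after the drug and is itself shifted by it — it sits on the causal path from drug to outcome. Conditioning on a mediator would strip out part of the effect we want; the pooled comparison gives the total causal effect.
So P(outcome | do(Drug W)) is just the pooled rate for Drug W: 797/1200 = 0.664.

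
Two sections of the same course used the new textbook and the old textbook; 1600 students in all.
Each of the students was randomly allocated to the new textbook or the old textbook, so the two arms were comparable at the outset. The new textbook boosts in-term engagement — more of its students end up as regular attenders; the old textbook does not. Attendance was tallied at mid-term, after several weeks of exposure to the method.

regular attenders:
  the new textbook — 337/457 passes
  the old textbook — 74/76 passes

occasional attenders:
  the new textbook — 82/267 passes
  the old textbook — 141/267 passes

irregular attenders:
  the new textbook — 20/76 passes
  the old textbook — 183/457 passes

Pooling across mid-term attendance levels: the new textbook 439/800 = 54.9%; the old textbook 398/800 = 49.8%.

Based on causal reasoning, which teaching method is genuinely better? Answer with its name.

The stratified and pooled comparisons disagree (the old textbook wins within each mid-term attendance; the new textbook wins overall), so the answer turns on the causal role of mid-term attendance.
Because the teaching method influences mid-term attendance, mid-term attendance is a post-treatment mediator, not a confounder. Stratifying on it would bias the estimate; the causal effect is the crude pooled difference.
Pooled: the new textbook 54.9% vs the old textbook 49.8%; the new textbook is higher overall.

the new textbook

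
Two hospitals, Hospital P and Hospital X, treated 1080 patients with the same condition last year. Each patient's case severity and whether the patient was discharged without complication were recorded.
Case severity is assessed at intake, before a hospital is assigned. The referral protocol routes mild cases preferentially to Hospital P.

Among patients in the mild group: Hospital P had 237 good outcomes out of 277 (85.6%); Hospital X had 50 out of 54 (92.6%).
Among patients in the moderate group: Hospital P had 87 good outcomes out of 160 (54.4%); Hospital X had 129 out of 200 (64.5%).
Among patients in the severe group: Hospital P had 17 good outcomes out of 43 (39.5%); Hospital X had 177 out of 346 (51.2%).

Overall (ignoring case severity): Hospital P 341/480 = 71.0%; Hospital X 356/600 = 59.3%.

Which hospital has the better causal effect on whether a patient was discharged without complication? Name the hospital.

Hospital X

Within every case severity level Hospital X has the higher rate, yet pooled Hospital P does — Simpson's reversal.
Case severity is set before the hospital has any effect — it is not caused by the hospital — and it independently drives the outcome. That makes it a confounder, so the causal comparison is within case severity levels.
Within each level — mild: 85.6% vs 92.6%; moderate: 54.4% vs 64.5%; severe: 39.5% vs 51.2% — Hospital X is higher every time.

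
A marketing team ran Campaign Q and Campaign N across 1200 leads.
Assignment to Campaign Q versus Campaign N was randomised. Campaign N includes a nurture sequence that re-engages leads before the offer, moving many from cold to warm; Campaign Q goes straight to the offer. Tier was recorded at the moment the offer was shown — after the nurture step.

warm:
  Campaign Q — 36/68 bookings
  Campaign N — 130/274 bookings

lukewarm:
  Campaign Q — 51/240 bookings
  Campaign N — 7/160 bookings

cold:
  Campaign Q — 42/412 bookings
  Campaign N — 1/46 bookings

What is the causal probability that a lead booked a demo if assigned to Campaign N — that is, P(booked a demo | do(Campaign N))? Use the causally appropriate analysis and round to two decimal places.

0.29

Engagement tier lies on the pathway campaign → engagement tier → outcome, so adjusting for it blocks the indirect effect. For the total causal effect of campaign, use the unadjusted pooled rates.
So P(outcome | do(Campaign N)) is just the pooled rate for Campaign N: 138/480 = 0.287.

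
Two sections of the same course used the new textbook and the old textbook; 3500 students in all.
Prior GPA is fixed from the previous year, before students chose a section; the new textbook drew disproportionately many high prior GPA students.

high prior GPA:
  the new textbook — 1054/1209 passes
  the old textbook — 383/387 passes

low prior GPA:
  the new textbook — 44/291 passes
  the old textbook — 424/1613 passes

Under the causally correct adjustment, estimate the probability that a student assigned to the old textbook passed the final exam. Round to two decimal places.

0.59

The stratified and pooled comparisons disagree (the old textbook wins within each prior GPA band; the new textbook wins overall), so the answer turns on the causal role of prior GPA band.
Since prior GPA band is a pre-existing factor (not a product of the teaching method) and it affects the outcome on its own, it is a confounder. The stratified rates, not the pooled rate, identify the causal effect.
Standardising the old textbook to the population prior GPA band mix: 0.456·383/387 + 0.544·424/1613 = 0.594.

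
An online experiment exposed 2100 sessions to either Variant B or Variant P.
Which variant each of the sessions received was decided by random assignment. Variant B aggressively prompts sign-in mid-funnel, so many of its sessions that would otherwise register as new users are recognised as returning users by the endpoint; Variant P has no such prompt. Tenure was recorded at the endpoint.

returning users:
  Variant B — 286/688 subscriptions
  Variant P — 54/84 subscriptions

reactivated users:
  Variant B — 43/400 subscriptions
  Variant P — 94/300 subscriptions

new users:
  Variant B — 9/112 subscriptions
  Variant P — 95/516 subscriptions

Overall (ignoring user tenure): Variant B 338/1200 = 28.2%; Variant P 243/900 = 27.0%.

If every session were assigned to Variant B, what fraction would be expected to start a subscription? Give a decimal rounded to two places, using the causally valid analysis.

The stratified and pooled comparisons disagree (Variant P wins within each user tenure; Variant B wins overall), so the answer turns on the causal role of user tenure.
User tenure lies on the pathway variant → user tenure → outcome, so adjusting for it blocks the indirect effect. For the total causal effect of variant, use the unadjusted pooled rates.
So P(outcome | do(Variant B)) is just the pooled rate for Variant B: 338/1200 = 0.282.

0.28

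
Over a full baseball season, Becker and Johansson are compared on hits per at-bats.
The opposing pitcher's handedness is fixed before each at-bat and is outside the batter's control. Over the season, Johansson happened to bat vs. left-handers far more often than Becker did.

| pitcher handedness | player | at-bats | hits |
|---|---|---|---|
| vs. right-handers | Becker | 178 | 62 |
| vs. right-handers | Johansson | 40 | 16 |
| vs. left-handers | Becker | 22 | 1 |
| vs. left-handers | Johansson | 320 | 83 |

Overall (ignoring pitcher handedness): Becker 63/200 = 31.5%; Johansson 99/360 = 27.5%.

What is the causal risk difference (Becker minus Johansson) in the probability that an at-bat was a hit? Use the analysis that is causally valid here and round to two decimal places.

Pitcher handedness satisfies the back-door criterion: it is not a descendant of the player, and it blocks the spurious path from player to outcome. Adjusting for it (i.e., using the within-pitcher handedness rates) gives the causal effect.
Adjusting over the population distribution of pitcher handedness: 0.389·(0.348−0.400) + 0.611·(0.045−0.259) = -0.151.

-0.15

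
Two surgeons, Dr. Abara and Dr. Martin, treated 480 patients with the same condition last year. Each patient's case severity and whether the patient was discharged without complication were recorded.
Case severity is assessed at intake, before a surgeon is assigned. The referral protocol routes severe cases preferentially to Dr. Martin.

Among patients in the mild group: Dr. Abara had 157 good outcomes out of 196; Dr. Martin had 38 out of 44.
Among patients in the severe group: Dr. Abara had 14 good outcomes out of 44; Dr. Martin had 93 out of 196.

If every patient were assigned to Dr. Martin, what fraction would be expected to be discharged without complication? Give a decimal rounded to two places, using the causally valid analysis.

0.67

Dr. Martin is higher inside every case severity stratum but Dr. Abara is higher in aggregate. Whether to stratify depends on how case severity relates to the surgeon.
Here case severity is a common cause — it drives both which surgeon a case falls under and the outcome. The crude comparison mixes populations; the stratum-specific rates are the causally relevant ones.
Standardising Dr. Martin to the population case severity mix: 0.500·38/44 + 0.500·93/196 = 0.669.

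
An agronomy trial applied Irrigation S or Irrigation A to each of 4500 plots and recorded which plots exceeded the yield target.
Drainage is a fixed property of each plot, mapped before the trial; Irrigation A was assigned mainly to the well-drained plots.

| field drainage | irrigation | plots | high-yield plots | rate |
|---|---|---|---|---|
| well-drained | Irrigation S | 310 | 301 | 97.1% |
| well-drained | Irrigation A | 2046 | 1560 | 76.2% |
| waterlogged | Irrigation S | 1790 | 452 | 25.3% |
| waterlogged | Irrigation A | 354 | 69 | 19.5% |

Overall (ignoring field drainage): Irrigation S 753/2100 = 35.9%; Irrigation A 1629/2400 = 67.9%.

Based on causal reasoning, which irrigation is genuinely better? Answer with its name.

Field drainage is set before the irrigation has any effect — it is not caused by the irrigation — and it independently drives the outcome. That makes it a confounder, so the causal comparison is within field drainage levels.
Within each level — well-drained: 97.1% vs 76.2%; waterlogged: 25.3% vs 19.5% — Irrigation S is higher every time.

Irrigation S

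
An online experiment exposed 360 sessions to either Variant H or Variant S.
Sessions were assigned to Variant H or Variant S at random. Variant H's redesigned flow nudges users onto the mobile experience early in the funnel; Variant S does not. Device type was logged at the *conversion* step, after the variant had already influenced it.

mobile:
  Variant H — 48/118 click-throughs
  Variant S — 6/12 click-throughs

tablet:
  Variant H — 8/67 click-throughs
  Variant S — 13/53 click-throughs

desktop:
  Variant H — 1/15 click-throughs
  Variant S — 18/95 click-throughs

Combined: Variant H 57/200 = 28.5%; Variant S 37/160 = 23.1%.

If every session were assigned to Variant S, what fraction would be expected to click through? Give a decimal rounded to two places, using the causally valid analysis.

Device type lies on the pathway variant → device type → outcome, so adjusting for it blocks the indirect effect. For the total causal effect of variant, use the unadjusted pooled rates.
So P(outcome | do(Variant S)) is just the pooled rate for Variant S: 37/160 = 0.231.

0.23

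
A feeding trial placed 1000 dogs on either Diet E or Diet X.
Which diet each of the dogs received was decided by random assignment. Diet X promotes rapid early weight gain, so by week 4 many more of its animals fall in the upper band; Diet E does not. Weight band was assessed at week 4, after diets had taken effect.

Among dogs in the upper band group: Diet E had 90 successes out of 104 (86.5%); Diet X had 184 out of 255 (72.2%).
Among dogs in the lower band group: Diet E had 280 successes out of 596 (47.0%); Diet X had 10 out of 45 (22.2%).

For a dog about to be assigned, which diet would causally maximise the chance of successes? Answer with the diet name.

Diet X

Stratifying would compare diets among dogs the diets themselves sorted into week-4 weight band groups — a form of selection on an intermediate. The unconditioned pooled rates give the total causal effect.
Pooled: Diet E 52.9% vs Diet X 64.7%; Diet X is higher overall.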